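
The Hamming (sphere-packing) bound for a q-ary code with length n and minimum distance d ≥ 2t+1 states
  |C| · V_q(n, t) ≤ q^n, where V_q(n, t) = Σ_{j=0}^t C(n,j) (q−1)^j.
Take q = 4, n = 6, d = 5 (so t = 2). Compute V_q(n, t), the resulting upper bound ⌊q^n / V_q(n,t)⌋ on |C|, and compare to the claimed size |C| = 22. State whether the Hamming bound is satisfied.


V_q(n, t) = 154, q^n = 4096, Hamming bound = 26, |C| = 22 ≤ bound (satisfied).

Step 1: Compute V_q(n, t) = Σ_{j=0}^2 C(n, j) (q−1)^j.
  j = 0: C(6,0)·(3)^0 = 1·1 = 1.
  j = 1: C(6,1)·(3)^1 = 6·3 = 18.
  j = 2: C(6,2)·(3)^2 = 15·9 = 135.
  V_q(n, t) = 1 + 18 + 135 = 154.
Step 2: q^n = 4^6 = 4096.
Step 3: Hamming bound ⌊q^n / V_q(n,t)⌋ = ⌊4096/154⌋ = 26.
Step 4: Compare |C| = 22 to 26: satisfied.
The claimed |C| lies below the Hamming bound.


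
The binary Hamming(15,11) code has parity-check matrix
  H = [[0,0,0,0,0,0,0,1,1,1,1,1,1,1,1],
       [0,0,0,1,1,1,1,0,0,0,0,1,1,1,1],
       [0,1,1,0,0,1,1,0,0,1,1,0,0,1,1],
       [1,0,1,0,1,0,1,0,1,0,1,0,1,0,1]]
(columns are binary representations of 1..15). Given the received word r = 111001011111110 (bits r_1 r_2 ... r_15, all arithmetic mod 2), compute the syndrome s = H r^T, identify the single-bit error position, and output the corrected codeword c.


s = (1, 0, 0, 1)^T, error position = 9, corrected codeword c = 111001010111110

Compute s = H r^T mod 2 one row at a time:
  s_1 = 1 + 1 + 1 + 1 + 1 + 1 + 1 + 0 = 7 ≡ 1 (mod 2).
  s_2 = 0 + 0 + 1 + 0 + 1 + 1 + 1 + 0 = 4 ≡ 0 (mod 2).
  s_3 = 1 + 1 + 1 + 0 + 1 + 1 + 1 + 0 = 6 ≡ 0 (mod 2).
  s_4 = 1 + 1 + 0 + 0 + 1 + 1 + 1 + 0 = 5 ≡ 1 (mod 2).
s = (1, 0, 0, 1)^T — this equals column 9 of H (binary 1001), so error is at position 9.
Correct: flip bit 9 of r = 111001011111110 to get c = 111001010111110.


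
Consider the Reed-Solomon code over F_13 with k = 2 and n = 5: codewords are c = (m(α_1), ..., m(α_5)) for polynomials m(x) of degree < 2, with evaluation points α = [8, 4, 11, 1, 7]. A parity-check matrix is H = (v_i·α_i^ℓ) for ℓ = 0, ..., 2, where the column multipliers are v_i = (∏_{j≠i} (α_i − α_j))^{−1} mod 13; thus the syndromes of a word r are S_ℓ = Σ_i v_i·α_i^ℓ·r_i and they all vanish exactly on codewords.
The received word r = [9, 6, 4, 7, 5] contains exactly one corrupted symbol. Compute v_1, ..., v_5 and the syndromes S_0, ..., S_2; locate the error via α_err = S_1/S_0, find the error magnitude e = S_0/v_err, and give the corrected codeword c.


S = (6, 1, 11), error at position 3, error magnitude e = 9, c = [9, 6, 8, 7, 5].

Step 1: column multipliers v_i = (∏_{j≠i}(α_i − α_j))^{−1} mod 13.
  i = 1 (α = 8): (8−4)(8−11)(8−1)(8−7) = 4·(−3)·7·1 = −84 ≡ 7, so v_1 = 7^{−1} = 2 (mod 13).
  i = 2 (α = 4): (4−8)(4−11)(4−1)(4−7) = (−4)·(−7)·3·(−3) = −252 ≡ 8, so v_2 = 8^{−1} = 5 (mod 13).
  i = 3 (α = 11): (11−8)(11−4)(11−1)(11−7) = 3·7·10·4 = 840 ≡ 8, so v_3 = 8^{−1} = 5 (mod 13).
  i = 4 (α = 1): (1−8)(1−4)(1−11)(1−7) = (−7)·(−3)·(−10)·(−6) = 1260 ≡ 12, so v_4 = 12^{−1} = 12 (mod 13).
  i = 5 (α = 7): (7−8)(7−4)(7−11)(7−1) = (−1)·3·(−4)·6 = 72 ≡ 7, so v_5 = 7^{−1} = 2 (mod 13).
  v = [2, 5, 5, 12, 2].
Step 2: syndromes of r = [9, 6, 4, 7, 5] (all sums mod 13).
  S_0 = Σ v_i r_i = 2·9 + 5·6 + 5·4 + 12·7 + 2·5 = 162 ≡ 6.
  S_1 = Σ v_i α_i r_i = 2·8·9 + 5·4·6 + 5·11·4 + 12·1·7 + 2·7·5 = 638 ≡ 1.
  α_i^2 mod 13 = [12, 3, 4, 1, 10].
  S_2 = Σ v_i α_i^2 r_i = 2·12·9 + 5·3·6 + 5·4·4 + 12·1·7 + 2·10·5 = 570 ≡ 11.
  S = (6, 1, 11) ≠ 0, so r is not a codeword (an error is present).
Step 3: locate the error. For a single error e at position i, S_ℓ = v_i·e·α_i^ℓ, so α_err = S_1/S_0.
  S_0^{−1} = 6^{−1} = 11 (mod 13), so α_err = 1·11 = 11 ≡ 11 = α_3. Error position i = 3.
  Consistency check: S_2/S_1 = 11·1 = 11 ≡ 11 = α_err ✓ (single-error assumption holds).
Step 4: error magnitude e = S_0/v_3 = S_0·∏_{j≠3}(α_3 − α_j) = 6·8 = 48 ≡ 9 (mod 13).
Step 5: correct position 3: c_3 = r_3 − e = 4 − 9 ≡ 8 (mod 13). Hence c = [9, 6, 8, 7, 5].
  Check: interpolating c through the α_i gives m(x) = 3 + 4·x (degree < 2) with m(α_i) = c_i for every i, so c is indeed a codeword.


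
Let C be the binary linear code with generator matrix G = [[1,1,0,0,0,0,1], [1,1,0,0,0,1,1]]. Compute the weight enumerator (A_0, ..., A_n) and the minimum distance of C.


Weight distribution: A_0 = 1, A_1 = 1, A_3 = 1, A_4 = 1. Minimum distance d = 1.

Enumerate all 2^2 = 4 messages m ∈ F_2^2.
For each, compute codeword c = mG in F_2^7, then tally its weight.
  m = 00 → c = 0000000, weight = 0.
  m = 10 → c = 1100001, weight = 3.
  m = 01 → c = 1100011, weight = 4.
  m = 11 → c = 0000010, weight = 1.
Tally weights:
  weight 0: 1 codewords.
  weight 1: 1 codewords.
  weight 3: 1 codewords.
  weight 4: 1 codewords.
Minimum distance d = smallest w > 0 with A_w > 0 = 1.
Sanity: Σ A_w = 4 = 2^2 = 4 ✓.


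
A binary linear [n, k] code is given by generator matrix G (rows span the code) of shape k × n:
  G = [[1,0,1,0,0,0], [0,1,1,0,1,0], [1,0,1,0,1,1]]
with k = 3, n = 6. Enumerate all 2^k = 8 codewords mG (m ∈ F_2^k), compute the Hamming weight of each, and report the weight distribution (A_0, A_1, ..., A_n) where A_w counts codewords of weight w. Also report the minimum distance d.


Weight distribution: A_0 = 1, A_2 = 2, A_3 = 4, A_4 = 1. Minimum distance d = 2.

Enumerate all 2^3 = 8 messages m ∈ F_2^3.
For each, compute codeword c = mG in F_2^6, then tally its weight.
  m = 000 → c = 000000, weight = 0.
  m = 100 → c = 101000, weight = 2.
  m = 010 → c = 011010, weight = 3.
  m = 110 → c = 110010, weight = 3.
  m = 001 → c = 101011, weight = 4.
  m = 101 → c = 000011, weight = 2.
  m = 011 → c = 110001, weight = 3.
  m = 111 → c = 011001, weight = 3.
Tally weights:
  weight 0: 1 codewords.
  weight 2: 2 codewords.
  weight 3: 4 codewords.
  weight 4: 1 codewords.
Minimum distance d = smallest w > 0 with A_w > 0 = 2.
Sanity: Σ A_w = 8 = 2^3 = 8 ✓.


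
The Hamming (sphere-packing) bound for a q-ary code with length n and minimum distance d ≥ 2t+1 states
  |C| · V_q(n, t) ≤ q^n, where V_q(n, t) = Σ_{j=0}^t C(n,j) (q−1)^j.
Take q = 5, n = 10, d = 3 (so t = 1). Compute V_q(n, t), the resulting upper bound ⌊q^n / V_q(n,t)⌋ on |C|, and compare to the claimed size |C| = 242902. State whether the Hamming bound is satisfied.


V_q(n, t) = 41, q^n = 9765625, Hamming bound = 238185, |C| = 242902 > bound (violated).

Step 1: Compute V_q(n, t) = Σ_{j=0}^1 C(n, j) (q−1)^j.
  j = 0: C(10,0)·(4)^0 = 1·1 = 1.
  j = 1: C(10,1)·(4)^1 = 10·4 = 40.
  V_q(n, t) = 1 + 40 = 41.
Step 2: q^n = 5^10 = 9765625.
Step 3: Hamming bound ⌊q^n / V_q(n,t)⌋ = ⌊9765625/41⌋ = 238185.
Step 4: Compare |C| = 242902 to 238185: violated.
The claimed |C| lies above the Hamming bound, so no 5-ary code of length 10 with d ≥ 3 can have 242902 codewords.


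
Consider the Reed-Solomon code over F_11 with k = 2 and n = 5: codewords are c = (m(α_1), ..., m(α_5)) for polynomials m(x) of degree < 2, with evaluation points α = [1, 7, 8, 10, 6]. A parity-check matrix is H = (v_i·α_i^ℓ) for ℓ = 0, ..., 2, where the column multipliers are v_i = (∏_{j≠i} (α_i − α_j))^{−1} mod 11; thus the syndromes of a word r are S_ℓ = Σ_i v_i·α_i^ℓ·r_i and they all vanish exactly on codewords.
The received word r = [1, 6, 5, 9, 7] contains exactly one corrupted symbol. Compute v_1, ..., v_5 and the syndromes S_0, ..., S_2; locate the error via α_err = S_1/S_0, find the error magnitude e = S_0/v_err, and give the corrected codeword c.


S = (4, 7, 4), error at position 4, error magnitude e = 6, c = [1, 6, 5, 3, 7].

Step 1: column multipliers v_i = (∏_{j≠i}(α_i − α_j))^{−1} mod 11.
  i = 1 (α = 1): (1−7)(1−8)(1−10)(1−6) = (−6)·(−7)·(−9)·(−5) = 1890 ≡ 9, so v_1 = 9^{−1} = 5 (mod 11).
  i = 2 (α = 7): (7−1)(7−8)(7−10)(7−6) = 6·(−1)·(−3)·1 = 18 ≡ 7, so v_2 = 7^{−1} = 8 (mod 11).
  i = 3 (α = 8): (8−1)(8−7)(8−10)(8−6) = 7·1·(−2)·2 = −28 ≡ 5, so v_3 = 5^{−1} = 9 (mod 11).
  i = 4 (α = 10): (10−1)(10−7)(10−8)(10−6) = 9·3·2·4 = 216 ≡ 7, so v_4 = 7^{−1} = 8 (mod 11).
  i = 5 (α = 6): (6−1)(6−7)(6−8)(6−10) = 5·(−1)·(−2)·(−4) = −40 ≡ 4, so v_5 = 4^{−1} = 3 (mod 11).
  v = [5, 8, 9, 8, 3].
Step 2: syndromes of r = [1, 6, 5, 9, 7] (all sums mod 11).
  S_0 = Σ v_i r_i = 5·1 + 8·6 + 9·5 + 8·9 + 3·7 = 191 ≡ 4.
  S_1 = Σ v_i α_i r_i = 5·1·1 + 8·7·6 + 9·8·5 + 8·10·9 + 3·6·7 = 1547 ≡ 7.
  α_i^2 mod 11 = [1, 5, 9, 1, 3].
  S_2 = Σ v_i α_i^2 r_i = 5·1·1 + 8·5·6 + 9·9·5 + 8·1·9 + 3·3·7 = 785 ≡ 4.
  S = (4, 7, 4) ≠ 0, so r is not a codeword (an error is present).
Step 3: locate the error. For a single error e at position i, S_ℓ = v_i·e·α_i^ℓ, so α_err = S_1/S_0.
  S_0^{−1} = 4^{−1} = 3 (mod 11), so α_err = 7·3 = 21 ≡ 10 = α_4. Error position i = 4.
  Consistency check: S_2/S_1 = 4·8 = 32 ≡ 10 = α_err ✓ (single-error assumption holds).
Step 4: error magnitude e = S_0/v_4 = S_0·∏_{j≠4}(α_4 − α_j) = 4·7 = 28 ≡ 6 (mod 11).
Step 5: correct position 4: c_4 = r_4 − e = 9 − 6 ≡ 3 (mod 11). Hence c = [1, 6, 5, 3, 7].
  Check: interpolating c through the α_i gives m(x) = 2 + 10·x (degree < 2) with m(α_i) = c_i for every i, so c is indeed a codeword.


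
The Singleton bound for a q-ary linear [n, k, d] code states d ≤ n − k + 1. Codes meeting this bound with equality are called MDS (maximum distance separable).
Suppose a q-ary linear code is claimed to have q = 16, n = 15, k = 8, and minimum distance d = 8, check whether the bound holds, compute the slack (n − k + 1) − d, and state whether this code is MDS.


Singleton RHS = n − k + 1 = 8, slack = 0, bound satisfied, MDS.

Singleton bound: d ≤ n − k + 1.
Here n = 15, k = 8, so n − k + 1 = 8.
Given d = 8, check d ≤ 8: YES.
Slack = (n − k + 1) − d = 0.
The code is MDS (slack = 0).
Description: the claimed parameters are [15, 8, 8]_16; such a code would be MDS (meets Singleton bound).


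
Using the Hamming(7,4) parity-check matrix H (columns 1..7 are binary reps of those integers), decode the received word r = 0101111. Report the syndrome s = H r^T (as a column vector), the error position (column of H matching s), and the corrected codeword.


s = (0, 1, 0)^T, error position = 2, corrected codeword c = 0001111

Compute s = H r^T mod 2 one row at a time:
  s_1 = 1 + 1 + 1 + 1 = 4 ≡ 0 (mod 2).
  s_2 = 1 + 0 + 1 + 1 = 3 ≡ 1 (mod 2).
  s_3 = 0 + 0 + 1 + 1 = 2 ≡ 0 (mod 2).
s = (0, 1, 0)^T — this equals column 2 of H (binary 010), so error is at position 2.
Correct: flip bit 2 of r = 0101111 to get c = 0001111.


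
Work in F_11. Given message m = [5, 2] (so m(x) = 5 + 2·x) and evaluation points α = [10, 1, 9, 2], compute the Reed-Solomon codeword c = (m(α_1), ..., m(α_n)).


c = [3, 7, 1, 9]

Message polynomial: m(x) = 5 + 2·x (mod 11).
For each evaluation point α_i, compute m(α_i) mod 11:
  α_1 = 10: Horner steps 2 → 3, so m(10) = 3.
  α_2 = 1: Horner steps 2 → 7, so m(1) = 7.
  α_3 = 9: Horner steps 2 → 1, so m(9) = 1.
  α_4 = 2: Horner steps 2 → 9, so m(2) = 9.
Codeword c = [3, 7, 1, 9] ∈ F_11^4.


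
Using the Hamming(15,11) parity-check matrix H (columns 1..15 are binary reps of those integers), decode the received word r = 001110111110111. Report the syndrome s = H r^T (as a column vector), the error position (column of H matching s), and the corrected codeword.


s = (1, 0, 0, 1)^T, error position = 9, corrected codeword c = 001110110110111

Compute s = H r^T mod 2 one row at a time:
  s_1 = 1 + 1 + 1 + 1 + 0 + 1 + 1 + 1 = 7 ≡ 1 (mod 2).
  s_2 = 1 + 1 + 0 + 1 + 0 + 1 + 1 + 1 = 6 ≡ 0 (mod 2).
  s_3 = 0 + 1 + 0 + 1 + 1 + 1 + 1 + 1 = 6 ≡ 0 (mod 2).
  s_4 = 0 + 1 + 1 + 1 + 1 + 1 + 1 + 1 = 7 ≡ 1 (mod 2).
s = (1, 0, 0, 1)^T — this equals column 9 of H (binary 1001), so error is at position 9.
Correct: flip bit 9 of r = 001110111110111 to get c = 001110110110111.


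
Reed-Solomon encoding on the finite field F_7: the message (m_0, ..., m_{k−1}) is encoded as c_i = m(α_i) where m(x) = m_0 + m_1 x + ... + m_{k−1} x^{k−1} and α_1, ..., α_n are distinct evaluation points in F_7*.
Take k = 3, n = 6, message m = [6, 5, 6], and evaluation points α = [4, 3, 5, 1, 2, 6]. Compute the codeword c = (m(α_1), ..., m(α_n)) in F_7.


c = [3, 5, 6, 3, 5, 0]

Message polynomial: m(x) = 6 + 5·x + 6·x^2 (mod 7).
For each evaluation point α_i, compute m(α_i) mod 7:
  α_1 = 4: Horner steps 6 → 1 → 3, so m(4) = 3.
  α_2 = 3: Horner steps 6 → 2 → 5, so m(3) = 5.
  α_3 = 5: Horner steps 6 → 0 → 6, so m(5) = 6.
  α_4 = 1: Horner steps 6 → 4 → 3, so m(1) = 3.
  α_5 = 2: Horner steps 6 → 3 → 5, so m(2) = 5.
  α_6 = 6: Horner steps 6 → 6 → 0, so m(6) = 0.
Codeword c = [3, 5, 6, 3, 5, 0] ∈ F_7^6.


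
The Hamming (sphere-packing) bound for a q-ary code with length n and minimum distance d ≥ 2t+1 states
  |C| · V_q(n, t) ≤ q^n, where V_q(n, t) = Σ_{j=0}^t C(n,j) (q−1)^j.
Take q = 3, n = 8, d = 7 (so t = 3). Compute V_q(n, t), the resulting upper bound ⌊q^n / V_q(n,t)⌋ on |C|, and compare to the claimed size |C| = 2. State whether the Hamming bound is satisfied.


V_q(n, t) = 577, q^n = 6561, Hamming bound = 11, |C| = 2 ≤ bound (satisfied).

Step 1: Compute V_q(n, t) = Σ_{j=0}^3 C(n, j) (q−1)^j.
  j = 0: C(8,0)·(2)^0 = 1·1 = 1.
  j = 1: C(8,1)·(2)^1 = 8·2 = 16.
  j = 2: C(8,2)·(2)^2 = 28·4 = 112.
  j = 3: C(8,3)·(2)^3 = 56·8 = 448.
  V_q(n, t) = 1 + 16 + 112 + 448 = 577.
Step 2: q^n = 3^8 = 6561.
Step 3: Hamming bound ⌊q^n / V_q(n,t)⌋ = ⌊6561/577⌋ = 11.
Step 4: Compare |C| = 2 to 11: satisfied.
The claimed |C| lies below the Hamming bound.


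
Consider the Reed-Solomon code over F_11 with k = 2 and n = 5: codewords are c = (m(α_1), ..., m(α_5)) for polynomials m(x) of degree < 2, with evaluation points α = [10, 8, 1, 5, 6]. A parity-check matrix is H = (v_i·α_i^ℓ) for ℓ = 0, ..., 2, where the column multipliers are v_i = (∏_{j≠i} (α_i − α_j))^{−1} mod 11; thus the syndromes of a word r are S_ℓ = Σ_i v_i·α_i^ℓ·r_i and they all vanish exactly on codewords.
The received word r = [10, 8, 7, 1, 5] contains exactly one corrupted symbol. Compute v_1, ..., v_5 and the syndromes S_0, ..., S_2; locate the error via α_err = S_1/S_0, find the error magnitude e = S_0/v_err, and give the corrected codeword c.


S = (7, 1, 8), error at position 2, error magnitude e = 6, c = [10, 2, 7, 1, 5].

Step 1: column multipliers v_i = (∏_{j≠i}(α_i − α_j))^{−1} mod 11.
  i = 1 (α = 10): (10−8)(10−1)(10−5)(10−6) = 2·9·5·4 = 360 ≡ 8, so v_1 = 8^{−1} = 7 (mod 11).
  i = 2 (α = 8): (8−10)(8−1)(8−5)(8−6) = (−2)·7·3·2 = −84 ≡ 4, so v_2 = 4^{−1} = 3 (mod 11).
  i = 3 (α = 1): (1−10)(1−8)(1−5)(1−6) = (−9)·(−7)·(−4)·(−5) = 1260 ≡ 6, so v_3 = 6^{−1} = 2 (mod 11).
  i = 4 (α = 5): (5−10)(5−8)(5−1)(5−6) = (−5)·(−3)·4·(−1) = −60 ≡ 6, so v_4 = 6^{−1} = 2 (mod 11).
  i = 5 (α = 6): (6−10)(6−8)(6−1)(6−5) = (−4)·(−2)·5·1 = 40 ≡ 7, so v_5 = 7^{−1} = 8 (mod 11).
  v = [7, 3, 2, 2, 8].
Step 2: syndromes of r = [10, 8, 7, 1, 5] (all sums mod 11).
  S_0 = Σ v_i r_i = 7·10 + 3·8 + 2·7 + 2·1 + 8·5 = 150 ≡ 7.
  S_1 = Σ v_i α_i r_i = 7·10·10 + 3·8·8 + 2·1·7 + 2·5·1 + 8·6·5 = 1156 ≡ 1.
  α_i^2 mod 11 = [1, 9, 1, 3, 3].
  S_2 = Σ v_i α_i^2 r_i = 7·1·10 + 3·9·8 + 2·1·7 + 2·3·1 + 8·3·5 = 426 ≡ 8.
  S = (7, 1, 8) ≠ 0, so r is not a codeword (an error is present).
Step 3: locate the error. For a single error e at position i, S_ℓ = v_i·e·α_i^ℓ, so α_err = S_1/S_0.
  S_0^{−1} = 7^{−1} = 8 (mod 11), so α_err = 1·8 = 8 ≡ 8 = α_2. Error position i = 2.
  Consistency check: S_2/S_1 = 8·1 = 8 ≡ 8 = α_err ✓ (single-error assumption holds).
Step 4: error magnitude e = S_0/v_2 = S_0·∏_{j≠2}(α_2 − α_j) = 7·4 = 28 ≡ 6 (mod 11).
Step 5: correct position 2: c_2 = r_2 − e = 8 − 6 ≡ 2 (mod 11). Hence c = [10, 2, 7, 1, 5].
  Check: interpolating c through the α_i gives m(x) = 3 + 4·x (degree < 2) with m(α_i) = c_i for every i, so c is indeed a codeword.


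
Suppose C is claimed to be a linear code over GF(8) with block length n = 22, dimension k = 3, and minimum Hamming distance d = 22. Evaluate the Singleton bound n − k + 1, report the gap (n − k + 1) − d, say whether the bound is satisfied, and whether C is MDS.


Singleton RHS = n − k + 1 = 20, slack = -2, bound violated (no such code; not MDS).

Singleton bound: d ≤ n − k + 1.
Here n = 22, k = 3, so n − k + 1 = 20.
Given d = 22, check d ≤ 20: NO.
Slack = (n − k + 1) − d = -2.
The slack is negative: d = 22 exceeds n − k + 1 = 20 by 2, so the Singleton bound is violated and no linear [22, 3, 22]_8 code can exist. In particular it is not MDS (MDS requires d = n − k + 1 exactly).
Description: the claimed parameters are [22, 3, 22]_8; such a code would be impossible (violates the Singleton bound).


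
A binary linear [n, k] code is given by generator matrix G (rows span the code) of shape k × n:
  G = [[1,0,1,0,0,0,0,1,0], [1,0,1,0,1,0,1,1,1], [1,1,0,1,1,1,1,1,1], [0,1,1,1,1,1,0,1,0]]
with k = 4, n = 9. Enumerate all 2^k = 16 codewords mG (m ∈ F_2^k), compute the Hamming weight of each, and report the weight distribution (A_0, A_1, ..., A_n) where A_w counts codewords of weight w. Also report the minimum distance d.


Weight distribution: A_0 = 1, A_2 = 1, A_3 = 4, A_4 = 2, A_5 = 2, A_6 = 3, A_7 = 2, A_8 = 1. Minimum distance d = 2.

Enumerate all 2^4 = 16 messages m ∈ F_2^4.
For each, compute codeword c = mG in F_2^9, then tally its weight.
  m = 0000 → c = 000000000, weight = 0.
  m = 1000 → c = 101000010, weight = 3.
  m = 0100 → c = 101010111, weight = 6.
  m = 1100 → c = 000010101, weight = 3.
  m = 0010 → c = 110111111, weight = 8.
  m = 1010 → c = 011111101, weight = 7.
  m = 0110 → c = 011101000, weight = 4.
  m = 1110 → c = 110101010, weight = 5.
  m = 0001 → c = 011111010, weight = 6.
  m = 1001 → c = 110111000, weight = 5.
  m = 0101 → c = 110101101, weight = 6.
  m = 1101 → c = 011101111, weight = 7.
  m = 0011 → c = 101000101, weight = 4.
  m = 1011 → c = 000000111, weight = 3.
  m = 0111 → c = 000010010, weight = 2.
  m = 1111 → c = 101010000, weight = 3.
Tally weights:
  weight 0: 1 codewords.
  weight 2: 1 codewords.
  weight 3: 4 codewords.
  weight 4: 2 codewords.
  weight 5: 2 codewords.
  weight 6: 3 codewords.
  weight 7: 2 codewords.
  weight 8: 1 codewords.
Minimum distance d = smallest w > 0 with A_w > 0 = 2.
Sanity: Σ A_w = 16 = 2^4 = 16 ✓.


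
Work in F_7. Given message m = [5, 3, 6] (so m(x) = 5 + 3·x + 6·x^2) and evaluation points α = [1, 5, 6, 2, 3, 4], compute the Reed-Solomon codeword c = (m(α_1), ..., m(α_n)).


c = [0, 2, 1, 0, 5, 1]

Message polynomial: m(x) = 5 + 3·x + 6·x^2 (mod 7).
For each evaluation point α_i, compute m(α_i) mod 7:
  α_1 = 1: Horner steps 6 → 2 → 0, so m(1) = 0.
  α_2 = 5: Horner steps 6 → 5 → 2, so m(5) = 2.
  α_3 = 6: Horner steps 6 → 4 → 1, so m(6) = 1.
  α_4 = 2: Horner steps 6 → 1 → 0, so m(2) = 0.
  α_5 = 3: Horner steps 6 → 0 → 5, so m(3) = 5.
  α_6 = 4: Horner steps 6 → 6 → 1, so m(4) = 1.
Codeword c = [0, 2, 1, 0, 5, 1] ∈ F_7^6.


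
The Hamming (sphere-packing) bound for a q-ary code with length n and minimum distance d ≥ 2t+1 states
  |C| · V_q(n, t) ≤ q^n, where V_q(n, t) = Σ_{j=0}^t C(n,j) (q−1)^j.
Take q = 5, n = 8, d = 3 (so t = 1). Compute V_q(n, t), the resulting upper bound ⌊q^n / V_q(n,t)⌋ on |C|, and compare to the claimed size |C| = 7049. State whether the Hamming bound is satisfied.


V_q(n, t) = 33, q^n = 390625, Hamming bound = 11837, |C| = 7049 ≤ bound (satisfied).

Step 1: Compute V_q(n, t) = Σ_{j=0}^1 C(n, j) (q−1)^j.
  j = 0: C(8,0)·(4)^0 = 1·1 = 1.
  j = 1: C(8,1)·(4)^1 = 8·4 = 32.
  V_q(n, t) = 1 + 32 = 33.
Step 2: q^n = 5^8 = 390625.
Step 3: Hamming bound ⌊q^n / V_q(n,t)⌋ = ⌊390625/33⌋ = 11837.
Step 4: Compare |C| = 7049 to 11837: satisfied.
The claimed |C| lies below the Hamming bound.


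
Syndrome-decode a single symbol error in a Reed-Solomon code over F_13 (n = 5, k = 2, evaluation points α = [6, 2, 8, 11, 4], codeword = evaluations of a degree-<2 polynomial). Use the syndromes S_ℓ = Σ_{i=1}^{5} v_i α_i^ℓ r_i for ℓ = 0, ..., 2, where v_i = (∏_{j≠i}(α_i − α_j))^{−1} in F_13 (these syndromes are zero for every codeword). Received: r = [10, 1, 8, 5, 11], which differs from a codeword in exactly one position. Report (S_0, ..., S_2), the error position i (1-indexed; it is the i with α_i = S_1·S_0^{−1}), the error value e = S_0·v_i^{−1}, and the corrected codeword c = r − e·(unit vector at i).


S = (5, 7, 2), error at position 5, error magnitude e = 12, c = [10, 1, 8, 5, 12].

Step 1: column multipliers v_i = (∏_{j≠i}(α_i − α_j))^{−1} mod 13.
  i = 1 (α = 6): (6−2)(6−8)(6−11)(6−4) = 4·(−2)·(−5)·2 = 80 ≡ 2, so v_1 = 2^{−1} = 7 (mod 13).
  i = 2 (α = 2): (2−6)(2−8)(2−11)(2−4) = (−4)·(−6)·(−9)·(−2) = 432 ≡ 3, so v_2 = 3^{−1} = 9 (mod 13).
  i = 3 (α = 8): (8−6)(8−2)(8−11)(8−4) = 2·6·(−3)·4 = −144 ≡ 12, so v_3 = 12^{−1} = 12 (mod 13).
  i = 4 (α = 11): (11−6)(11−2)(11−8)(11−4) = 5·9·3·7 = 945 ≡ 9, so v_4 = 9^{−1} = 3 (mod 13).
  i = 5 (α = 4): (4−6)(4−2)(4−8)(4−11) = (−2)·2·(−4)·(−7) = −112 ≡ 5, so v_5 = 5^{−1} = 8 (mod 13).
  v = [7, 9, 12, 3, 8].
Step 2: syndromes of r = [10, 1, 8, 5, 11] (all sums mod 13).
  S_0 = Σ v_i r_i = 7·10 + 9·1 + 12·8 + 3·5 + 8·11 = 278 ≡ 5.
  S_1 = Σ v_i α_i r_i = 7·6·10 + 9·2·1 + 12·8·8 + 3·11·5 + 8·4·11 = 1723 ≡ 7.
  α_i^2 mod 13 = [10, 4, 12, 4, 3].
  S_2 = Σ v_i α_i^2 r_i = 7·10·10 + 9·4·1 + 12·12·8 + 3·4·5 + 8·3·11 = 2212 ≡ 2.
  S = (5, 7, 2) ≠ 0, so r is not a codeword (an error is present).
Step 3: locate the error. For a single error e at position i, S_ℓ = v_i·e·α_i^ℓ, so α_err = S_1/S_0.
  S_0^{−1} = 5^{−1} = 8 (mod 13), so α_err = 7·8 = 56 ≡ 4 = α_5. Error position i = 5.
  Consistency check: S_2/S_1 = 2·2 = 4 ≡ 4 = α_err ✓ (single-error assumption holds).
Step 4: error magnitude e = S_0/v_5 = S_0·∏_{j≠5}(α_5 − α_j) = 5·5 = 25 ≡ 12 (mod 13).
Step 5: correct position 5: c_5 = r_5 − e = 11 − 12 ≡ 12 (mod 13). Hence c = [10, 1, 8, 5, 12].
  Check: interpolating c through the α_i gives m(x) = 3 + 12·x (degree < 2) with m(α_i) = c_i for every i, so c is indeed a codeword.


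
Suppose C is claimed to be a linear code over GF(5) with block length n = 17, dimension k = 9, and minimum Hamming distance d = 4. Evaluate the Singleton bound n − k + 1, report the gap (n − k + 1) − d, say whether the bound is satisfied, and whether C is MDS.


Singleton RHS = n − k + 1 = 9, slack = 5, bound satisfied, not MDS.

Singleton bound: d ≤ n − k + 1.
Here n = 17, k = 9, so n − k + 1 = 9.
Given d = 4, check d ≤ 9: YES.
Slack = (n − k + 1) − d = 5.
The code is NOT MDS (slack = 5 > 0).
Description: the claimed parameters are [17, 9, 4]_5; such a code would be non-MDS.


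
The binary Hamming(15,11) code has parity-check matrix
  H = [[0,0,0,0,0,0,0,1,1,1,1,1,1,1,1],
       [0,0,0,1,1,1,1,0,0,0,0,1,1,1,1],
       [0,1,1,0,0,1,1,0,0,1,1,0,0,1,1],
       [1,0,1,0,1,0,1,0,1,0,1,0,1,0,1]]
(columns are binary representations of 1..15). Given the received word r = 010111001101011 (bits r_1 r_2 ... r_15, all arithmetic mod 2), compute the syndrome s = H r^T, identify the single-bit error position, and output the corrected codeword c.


s = (1, 0, 1, 1)^T, error position = 11, corrected codeword c = 010111001111011

Compute s = H r^T mod 2 one row at a time:
  s_1 = 0 + 1 + 1 + 0 + 1 + 0 + 1 + 1 = 5 ≡ 1 (mod 2).
  s_2 = 1 + 1 + 1 + 0 + 1 + 0 + 1 + 1 = 6 ≡ 0 (mod 2).
  s_3 = 1 + 0 + 1 + 0 + 1 + 0 + 1 + 1 = 5 ≡ 1 (mod 2).
  s_4 = 0 + 0 + 1 + 0 + 1 + 0 + 0 + 1 = 3 ≡ 1 (mod 2).
s = (1, 0, 1, 1)^T — this equals column 11 of H (binary 1011), so error is at position 11.
Correct: flip bit 11 of r = 010111001101011 to get c = 010111001111011.


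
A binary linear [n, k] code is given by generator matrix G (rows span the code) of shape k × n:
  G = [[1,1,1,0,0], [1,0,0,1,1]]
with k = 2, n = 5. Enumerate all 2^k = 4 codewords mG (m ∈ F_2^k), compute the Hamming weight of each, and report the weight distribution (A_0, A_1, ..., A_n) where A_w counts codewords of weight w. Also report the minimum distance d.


Weight distribution: A_0 = 1, A_3 = 2, A_4 = 1. Minimum distance d = 3.

Enumerate all 2^2 = 4 messages m ∈ F_2^2.
For each, compute codeword c = mG in F_2^5, then tally its weight.
  m = 00 → c = 00000, weight = 0.
  m = 10 → c = 11100, weight = 3.
  m = 01 → c = 10011, weight = 3.
  m = 11 → c = 01111, weight = 4.
Tally weights:
  weight 0: 1 codewords.
  weight 3: 2 codewords.
  weight 4: 1 codewords.
Minimum distance d = smallest w > 0 with A_w > 0 = 3.
Sanity: Σ A_w = 4 = 2^2 = 4 ✓.


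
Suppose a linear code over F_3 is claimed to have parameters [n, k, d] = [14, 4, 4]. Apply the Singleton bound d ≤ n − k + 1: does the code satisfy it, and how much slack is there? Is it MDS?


Singleton RHS = n − k + 1 = 11, slack = 7, bound satisfied, not MDS.

Singleton bound: d ≤ n − k + 1.
Here n = 14, k = 4, so n − k + 1 = 11.
Given d = 4, check d ≤ 11: YES.
Slack = (n − k + 1) − d = 7.
The code is NOT MDS (slack = 7 > 0).
Description: the claimed parameters are [14, 4, 4]_3; such a code would be non-MDS.


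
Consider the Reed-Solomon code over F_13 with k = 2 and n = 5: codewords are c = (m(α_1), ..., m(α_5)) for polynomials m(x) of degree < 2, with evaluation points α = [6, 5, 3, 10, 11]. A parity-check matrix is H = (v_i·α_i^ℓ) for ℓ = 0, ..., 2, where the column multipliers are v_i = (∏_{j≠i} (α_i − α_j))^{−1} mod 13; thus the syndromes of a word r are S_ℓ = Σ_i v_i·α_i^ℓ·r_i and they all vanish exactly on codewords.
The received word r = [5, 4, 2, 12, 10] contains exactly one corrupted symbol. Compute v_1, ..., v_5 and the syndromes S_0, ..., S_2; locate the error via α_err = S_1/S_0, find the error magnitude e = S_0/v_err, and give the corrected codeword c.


S = (1, 10, 9), error at position 4, error magnitude e = 3, c = [5, 4, 2, 9, 10].

Step 1: column multipliers v_i = (∏_{j≠i}(α_i − α_j))^{−1} mod 13.
  i = 1 (α = 6): (6−5)(6−3)(6−10)(6−11) = 1·3·(−4)·(−5) = 60 ≡ 8, so v_1 = 8^{−1} = 5 (mod 13).
  i = 2 (α = 5): (5−6)(5−3)(5−10)(5−11) = (−1)·2·(−5)·(−6) = −60 ≡ 5, so v_2 = 5^{−1} = 8 (mod 13).
  i = 3 (α = 3): (3−6)(3−5)(3−10)(3−11) = (−3)·(−2)·(−7)·(−8) = 336 ≡ 11, so v_3 = 11^{−1} = 6 (mod 13).
  i = 4 (α = 10): (10−6)(10−5)(10−3)(10−11) = 4·5·7·(−1) = −140 ≡ 3, so v_4 = 3^{−1} = 9 (mod 13).
  i = 5 (α = 11): (11−6)(11−5)(11−3)(11−10) = 5·6·8·1 = 240 ≡ 6, so v_5 = 6^{−1} = 11 (mod 13).
  v = [5, 8, 6, 9, 11].
Step 2: syndromes of r = [5, 4, 2, 12, 10] (all sums mod 13).
  S_0 = Σ v_i r_i = 5·5 + 8·4 + 6·2 + 9·12 + 11·10 = 287 ≡ 1.
  S_1 = Σ v_i α_i r_i = 5·6·5 + 8·5·4 + 6·3·2 + 9·10·12 + 11·11·10 = 2636 ≡ 10.
  α_i^2 mod 13 = [10, 12, 9, 9, 4].
  S_2 = Σ v_i α_i^2 r_i = 5·10·5 + 8·12·4 + 6·9·2 + 9·9·12 + 11·4·10 = 2154 ≡ 9.
  S = (1, 10, 9) ≠ 0, so r is not a codeword (an error is present).
Step 3: locate the error. For a single error e at position i, S_ℓ = v_i·e·α_i^ℓ, so α_err = S_1/S_0.
  S_0^{−1} = 1^{−1} = 1 (mod 13), so α_err = 10·1 = 10 ≡ 10 = α_4. Error position i = 4.
  Consistency check: S_2/S_1 = 9·4 = 36 ≡ 10 = α_err ✓ (single-error assumption holds).
Step 4: error magnitude e = S_0/v_4 = S_0·∏_{j≠4}(α_4 − α_j) = 1·3 = 3 ≡ 3 (mod 13).
Step 5: correct position 4: c_4 = r_4 − e = 12 − 3 ≡ 9 (mod 13). Hence c = [5, 4, 2, 9, 10].
  Check: interpolating c through the α_i gives m(x) = 12 + 1·x (degree < 2) with m(α_i) = c_i for every i, so c is indeed a codeword.


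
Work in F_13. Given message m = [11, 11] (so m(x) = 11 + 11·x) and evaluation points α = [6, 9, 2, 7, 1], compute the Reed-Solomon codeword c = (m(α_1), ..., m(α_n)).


c = [12, 6, 7, 10, 9]

Message polynomial: m(x) = 11 + 11·x (mod 13).
For each evaluation point α_i, compute m(α_i) mod 13:
  α_1 = 6: Horner steps 11 → 12, so m(6) = 12.
  α_2 = 9: Horner steps 11 → 6, so m(9) = 6.
  α_3 = 2: Horner steps 11 → 7, so m(2) = 7.
  α_4 = 7: Horner steps 11 → 10, so m(7) = 10.
  α_5 = 1: Horner steps 11 → 9, so m(1) = 9.
Codeword c = [12, 6, 7, 10, 9] ∈ F_13^5.


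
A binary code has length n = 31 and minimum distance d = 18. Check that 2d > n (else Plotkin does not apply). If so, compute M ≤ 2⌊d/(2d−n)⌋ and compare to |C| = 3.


Plotkin bound M ≤ 6; given |C| = 3 ≤ bound (satisfied).

Check applicability: 2d = 36, n = 31.
2d − n = 5 > 0, so Plotkin applies.
Compute d/(2d−n) = 18/5 ≈ 3.6000.
⌊d/(2d−n)⌋ = 3.
Plotkin bound: M ≤ 2·3 = 6.
Given |C| = 3, check: satisfied.
This |C| is below the Plotkin bound.


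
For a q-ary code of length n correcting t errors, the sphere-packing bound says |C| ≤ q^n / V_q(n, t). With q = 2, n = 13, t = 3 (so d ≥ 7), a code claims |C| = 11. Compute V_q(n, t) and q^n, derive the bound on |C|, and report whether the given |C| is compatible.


V_q(n, t) = 378, q^n = 8192, Hamming bound = 21, |C| = 11 ≤ bound (satisfied).

Step 1: Compute V_q(n, t) = Σ_{j=0}^3 C(n, j) (q−1)^j.
  j = 0: C(13,0)·(1)^0 = 1·1 = 1.
  j = 1: C(13,1)·(1)^1 = 13·1 = 13.
  j = 2: C(13,2)·(1)^2 = 78·1 = 78.
  j = 3: C(13,3)·(1)^3 = 286·1 = 286.
  V_q(n, t) = 1 + 13 + 78 + 286 = 378.
Step 2: q^n = 2^13 = 8192.
Step 3: Hamming bound ⌊q^n / V_q(n,t)⌋ = ⌊8192/378⌋ = 21.
Step 4: Compare |C| = 11 to 21: satisfied.
The claimed |C| lies below the Hamming bound.


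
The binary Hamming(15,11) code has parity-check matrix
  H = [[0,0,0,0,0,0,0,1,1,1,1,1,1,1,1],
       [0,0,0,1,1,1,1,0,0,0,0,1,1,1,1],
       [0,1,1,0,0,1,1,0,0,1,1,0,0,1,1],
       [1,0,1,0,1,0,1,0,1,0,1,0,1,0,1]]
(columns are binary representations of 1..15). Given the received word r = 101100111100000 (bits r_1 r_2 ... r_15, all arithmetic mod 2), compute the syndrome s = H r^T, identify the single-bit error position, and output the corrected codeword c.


s = (1, 0, 1, 0)^T, error position = 10, corrected codeword c = 101100111000000

Compute s = H r^T mod 2 one row at a time:
  s_1 = 1 + 1 + 1 + 0 + 0 + 0 + 0 + 0 = 3 ≡ 1 (mod 2).
  s_2 = 1 + 0 + 0 + 1 + 0 + 0 + 0 + 0 = 2 ≡ 0 (mod 2).
  s_3 = 0 + 1 + 0 + 1 + 1 + 0 + 0 + 0 = 3 ≡ 1 (mod 2).
  s_4 = 1 + 1 + 0 + 1 + 1 + 0 + 0 + 0 = 4 ≡ 0 (mod 2).
s = (1, 0, 1, 0)^T — this equals column 10 of H (binary 1010), so error is at position 10.
Correct: flip bit 10 of r = 101100111100000 to get c = 101100111000000.


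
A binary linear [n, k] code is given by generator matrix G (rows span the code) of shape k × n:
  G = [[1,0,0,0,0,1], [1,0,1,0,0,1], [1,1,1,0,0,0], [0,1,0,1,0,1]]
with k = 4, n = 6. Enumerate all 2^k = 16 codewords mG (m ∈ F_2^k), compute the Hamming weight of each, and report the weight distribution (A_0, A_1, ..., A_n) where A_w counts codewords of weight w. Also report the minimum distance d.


Weight distribution: A_0 = 1, A_1 = 2, A_2 = 4, A_3 = 6, A_4 = 3. Minimum distance d = 1.

Enumerate all 2^4 = 16 messages m ∈ F_2^4.
For each, compute codeword c = mG in F_2^6, then tally its weight.
  m = 0000 → c = 000000, weight = 0.
  m = 1000 → c = 100001, weight = 2.
  m = 0100 → c = 101001, weight = 3.
  m = 1100 → c = 001000, weight = 1.
  m = 0010 → c = 111000, weight = 3.
  m = 1010 → c = 011001, weight = 3.
  m = 0110 → c = 010001, weight = 2.
  m = 1110 → c = 110000, weight = 2.
  m = 0001 → c = 010101, weight = 3.
  m = 1001 → c = 110100, weight = 3.
  m = 0101 → c = 111100, weight = 4.
  m = 1101 → c = 011101, weight = 4.
  m = 0011 → c = 101101, weight = 4.
  m = 1011 → c = 001100, weight = 2.
  m = 0111 → c = 000100, weight = 1.
  m = 1111 → c = 100101, weight = 3.
Tally weights:
  weight 0: 1 codewords.
  weight 1: 2 codewords.
  weight 2: 4 codewords.
  weight 3: 6 codewords.
  weight 4: 3 codewords.
Minimum distance d = smallest w > 0 with A_w > 0 = 1.
Sanity: Σ A_w = 16 = 2^4 = 16 ✓.


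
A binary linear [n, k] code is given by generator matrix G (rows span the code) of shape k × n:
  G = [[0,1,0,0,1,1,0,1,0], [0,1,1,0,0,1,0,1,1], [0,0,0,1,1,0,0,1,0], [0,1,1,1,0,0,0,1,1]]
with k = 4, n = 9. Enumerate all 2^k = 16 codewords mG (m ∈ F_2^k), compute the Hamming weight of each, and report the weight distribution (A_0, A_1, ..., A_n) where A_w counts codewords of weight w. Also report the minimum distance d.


Weight distribution: A_0 = 1, A_1 = 1, A_2 = 1, A_3 = 4, A_4 = 5, A_5 = 3, A_6 = 1. Minimum distance d = 1.

Enumerate all 2^4 = 16 messages m ∈ F_2^4.
For each, compute codeword c = mG in F_2^9, then tally its weight.
  m = 0000 → c = 000000000, weight = 0.
  m = 1000 → c = 010011010, weight = 4.
  m = 0100 → c = 011001011, weight = 5.
  m = 1100 → c = 001010001, weight = 3.
  m = 0010 → c = 000110010, weight = 3.
  m = 1010 → c = 010101000, weight = 3.
  m = 0110 → c = 011111001, weight = 6.
  m = 1110 → c = 001100011, weight = 4.
  m = 0001 → c = 011100011, weight = 5.
  m = 1001 → c = 001111001, weight = 5.
  m = 0101 → c = 000101000, weight = 2.
  m = 1101 → c = 010110010, weight = 4.
  m = 0011 → c = 011010001, weight = 4.
  m = 1011 → c = 001001011, weight = 4.
  m = 0111 → c = 000011010, weight = 3.
  m = 1111 → c = 010000000, weight = 1.
Tally weights:
  weight 0: 1 codewords.
  weight 1: 1 codewords.
  weight 2: 1 codewords.
  weight 3: 4 codewords.
  weight 4: 5 codewords.
  weight 5: 3 codewords.
  weight 6: 1 codewords.
Minimum distance d = smallest w > 0 with A_w > 0 = 1.
Sanity: Σ A_w = 16 = 2^4 = 16 ✓.


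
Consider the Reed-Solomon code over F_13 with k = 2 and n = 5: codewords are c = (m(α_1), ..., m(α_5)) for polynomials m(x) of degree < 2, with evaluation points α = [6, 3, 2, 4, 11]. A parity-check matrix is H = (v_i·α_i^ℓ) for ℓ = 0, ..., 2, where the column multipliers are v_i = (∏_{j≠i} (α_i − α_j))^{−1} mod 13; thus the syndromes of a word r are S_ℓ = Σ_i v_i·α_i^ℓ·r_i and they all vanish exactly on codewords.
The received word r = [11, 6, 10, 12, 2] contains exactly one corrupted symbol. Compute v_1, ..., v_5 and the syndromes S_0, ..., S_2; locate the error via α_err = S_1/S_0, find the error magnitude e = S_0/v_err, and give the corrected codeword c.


S = (7, 1, 2), error at position 3, error magnitude e = 10, c = [11, 6, 0, 12, 2].

Step 1: column multipliers v_i = (∏_{j≠i}(α_i − α_j))^{−1} mod 13.
  i = 1 (α = 6): (6−3)(6−2)(6−4)(6−11) = 3·4·2·(−5) = −120 ≡ 10, so v_1 = 10^{−1} = 4 (mod 13).
  i = 2 (α = 3): (3−6)(3−2)(3−4)(3−11) = (−3)·1·(−1)·(−8) = −24 ≡ 2, so v_2 = 2^{−1} = 7 (mod 13).
  i = 3 (α = 2): (2−6)(2−3)(2−4)(2−11) = (−4)·(−1)·(−2)·(−9) = 72 ≡ 7, so v_3 = 7^{−1} = 2 (mod 13).
  i = 4 (α = 4): (4−6)(4−3)(4−2)(4−11) = (−2)·1·2·(−7) = 28 ≡ 2, so v_4 = 2^{−1} = 7 (mod 13).
  i = 5 (α = 11): (11−6)(11−3)(11−2)(11−4) = 5·8·9·7 = 2520 ≡ 11, so v_5 = 11^{−1} = 6 (mod 13).
  v = [4, 7, 2, 7, 6].
Step 2: syndromes of r = [11, 6, 10, 12, 2] (all sums mod 13).
  S_0 = Σ v_i r_i = 4·11 + 7·6 + 2·10 + 7·12 + 6·2 = 202 ≡ 7.
  S_1 = Σ v_i α_i r_i = 4·6·11 + 7·3·6 + 2·2·10 + 7·4·12 + 6·11·2 = 898 ≡ 1.
  α_i^2 mod 13 = [10, 9, 4, 3, 4].
  S_2 = Σ v_i α_i^2 r_i = 4·10·11 + 7·9·6 + 2·4·10 + 7·3·12 + 6·4·2 = 1198 ≡ 2.
  S = (7, 1, 2) ≠ 0, so r is not a codeword (an error is present).
Step 3: locate the error. For a single error e at position i, S_ℓ = v_i·e·α_i^ℓ, so α_err = S_1/S_0.
  S_0^{−1} = 7^{−1} = 2 (mod 13), so α_err = 1·2 = 2 ≡ 2 = α_3. Error position i = 3.
  Consistency check: S_2/S_1 = 2·1 = 2 ≡ 2 = α_err ✓ (single-error assumption holds).
Step 4: error magnitude e = S_0/v_3 = S_0·∏_{j≠3}(α_3 − α_j) = 7·7 = 49 ≡ 10 (mod 13).
Step 5: correct position 3: c_3 = r_3 − e = 10 − 10 ≡ 0 (mod 13). Hence c = [11, 6, 0, 12, 2].
  Check: interpolating c through the α_i gives m(x) = 1 + 6·x (degree < 2) with m(α_i) = c_i for every i, so c is indeed a codeword.


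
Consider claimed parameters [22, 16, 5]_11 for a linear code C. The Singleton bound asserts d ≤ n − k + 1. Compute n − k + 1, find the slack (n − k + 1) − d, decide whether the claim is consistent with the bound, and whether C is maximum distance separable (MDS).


Singleton RHS = n − k + 1 = 7, slack = 2, bound satisfied, not MDS.

Singleton bound: d ≤ n − k + 1.
Here n = 22, k = 16, so n − k + 1 = 7.
Given d = 5, check d ≤ 7: YES.
Slack = (n − k + 1) − d = 2.
The code is NOT MDS (slack = 2 > 0).
Description: the claimed parameters are [22, 16, 5]_11; such a code would be non-MDS.


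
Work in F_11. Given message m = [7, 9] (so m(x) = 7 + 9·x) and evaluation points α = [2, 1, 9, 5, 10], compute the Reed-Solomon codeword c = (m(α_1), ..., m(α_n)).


c = [3, 5, 0, 8, 9]

Message polynomial: m(x) = 7 + 9·x (mod 11).
For each evaluation point α_i, compute m(α_i) mod 11:
  α_1 = 2: Horner steps 9 → 3, so m(2) = 3.
  α_2 = 1: Horner steps 9 → 5, so m(1) = 5.
  α_3 = 9: Horner steps 9 → 0, so m(9) = 0.
  α_4 = 5: Horner steps 9 → 8, so m(5) = 8.
  α_5 = 10: Horner steps 9 → 9, so m(10) = 9.
Codeword c = [3, 5, 0, 8, 9] ∈ F_11^5.


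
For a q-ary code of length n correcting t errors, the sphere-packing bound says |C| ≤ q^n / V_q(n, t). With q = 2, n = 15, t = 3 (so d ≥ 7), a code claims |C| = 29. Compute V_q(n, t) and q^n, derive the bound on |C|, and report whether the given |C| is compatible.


V_q(n, t) = 576, q^n = 32768, Hamming bound = 56, |C| = 29 ≤ bound (satisfied).

Step 1: Compute V_q(n, t) = Σ_{j=0}^3 C(n, j) (q−1)^j.
  j = 0: C(15,0)·(1)^0 = 1·1 = 1.
  j = 1: C(15,1)·(1)^1 = 15·1 = 15.
  j = 2: C(15,2)·(1)^2 = 105·1 = 105.
  j = 3: C(15,3)·(1)^3 = 455·1 = 455.
  V_q(n, t) = 1 + 15 + 105 + 455 = 576.
Step 2: q^n = 2^15 = 32768.
Step 3: Hamming bound ⌊q^n / V_q(n,t)⌋ = ⌊32768/576⌋ = 56.
Step 4: Compare |C| = 29 to 56: satisfied.
The claimed |C| lies below the Hamming bound.


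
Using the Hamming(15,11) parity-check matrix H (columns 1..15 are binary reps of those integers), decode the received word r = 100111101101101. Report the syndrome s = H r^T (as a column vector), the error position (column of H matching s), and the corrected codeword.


s = (1, 1, 0, 0)^T, error position = 12, corrected codeword c = 100111101100101

Compute s = H r^T mod 2 one row at a time:
  s_1 = 0 + 1 + 1 + 0 + 1 + 1 + 0 + 1 = 5 ≡ 1 (mod 2).
  s_2 = 1 + 1 + 1 + 1 + 1 + 1 + 0 + 1 = 7 ≡ 1 (mod 2).
  s_3 = 0 + 0 + 1 + 1 + 1 + 0 + 0 + 1 = 4 ≡ 0 (mod 2).
  s_4 = 1 + 0 + 1 + 1 + 1 + 0 + 1 + 1 = 6 ≡ 0 (mod 2).
s = (1, 1, 0, 0)^T — this equals column 12 of H (binary 1100), so error is at position 12.
Correct: flip bit 12 of r = 100111101101101 to get c = 100111101100101.


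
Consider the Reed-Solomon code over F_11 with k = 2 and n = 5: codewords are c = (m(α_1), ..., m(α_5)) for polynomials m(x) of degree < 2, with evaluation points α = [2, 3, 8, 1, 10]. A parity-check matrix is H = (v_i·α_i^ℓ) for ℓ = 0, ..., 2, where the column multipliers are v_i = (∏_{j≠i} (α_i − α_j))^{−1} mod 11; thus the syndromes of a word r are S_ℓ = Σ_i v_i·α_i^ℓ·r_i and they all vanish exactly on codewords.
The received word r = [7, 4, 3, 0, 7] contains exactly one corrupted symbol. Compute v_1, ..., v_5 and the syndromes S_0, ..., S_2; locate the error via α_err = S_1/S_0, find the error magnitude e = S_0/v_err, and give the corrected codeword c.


S = (7, 3, 6), error at position 1, error magnitude e = 5, c = [2, 4, 3, 0, 7].

Step 1: column multipliers v_i = (∏_{j≠i}(α_i − α_j))^{−1} mod 11.
  i = 1 (α = 2): (2−3)(2−8)(2−1)(2−10) = (−1)·(−6)·1·(−8) = −48 ≡ 7, so v_1 = 7^{−1} = 8 (mod 11).
  i = 2 (α = 3): (3−2)(3−8)(3−1)(3−10) = 1·(−5)·2·(−7) = 70 ≡ 4, so v_2 = 4^{−1} = 3 (mod 11).
  i = 3 (α = 8): (8−2)(8−3)(8−1)(8−10) = 6·5·7·(−2) = −420 ≡ 9, so v_3 = 9^{−1} = 5 (mod 11).
  i = 4 (α = 1): (1−2)(1−3)(1−8)(1−10) = (−1)·(−2)·(−7)·(−9) = 126 ≡ 5, so v_4 = 5^{−1} = 9 (mod 11).
  i = 5 (α = 10): (10−2)(10−3)(10−8)(10−1) = 8·7·2·9 = 1008 ≡ 7, so v_5 = 7^{−1} = 8 (mod 11).
  v = [8, 3, 5, 9, 8].
Step 2: syndromes of r = [7, 4, 3, 0, 7] (all sums mod 11).
  S_0 = Σ v_i r_i = 8·7 + 3·4 + 5·3 + 9·0 + 8·7 = 139 ≡ 7.
  S_1 = Σ v_i α_i r_i = 8·2·7 + 3·3·4 + 5·8·3 + 9·1·0 + 8·10·7 = 828 ≡ 3.
  α_i^2 mod 11 = [4, 9, 9, 1, 1].
  S_2 = Σ v_i α_i^2 r_i = 8·4·7 + 3·9·4 + 5·9·3 + 9·1·0 + 8·1·7 = 523 ≡ 6.
  S = (7, 3, 6) ≠ 0, so r is not a codeword (an error is present).
Step 3: locate the error. For a single error e at position i, S_ℓ = v_i·e·α_i^ℓ, so α_err = S_1/S_0.
  S_0^{−1} = 7^{−1} = 8 (mod 11), so α_err = 3·8 = 24 ≡ 2 = α_1. Error position i = 1.
  Consistency check: S_2/S_1 = 6·4 = 24 ≡ 2 = α_err ✓ (single-error assumption holds).
Step 4: error magnitude e = S_0/v_1 = S_0·∏_{j≠1}(α_1 − α_j) = 7·7 = 49 ≡ 5 (mod 11).
Step 5: correct position 1: c_1 = r_1 − e = 7 − 5 ≡ 2 (mod 11). Hence c = [2, 4, 3, 0, 7].
  Check: interpolating c through the α_i gives m(x) = 9 + 2·x (degree < 2) with m(α_i) = c_i for every i, so c is indeed a codeword.
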